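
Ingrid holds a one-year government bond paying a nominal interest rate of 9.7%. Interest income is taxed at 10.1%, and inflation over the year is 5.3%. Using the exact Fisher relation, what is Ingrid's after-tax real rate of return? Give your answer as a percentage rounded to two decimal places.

3.25%

After-tax nominal return = 9.7% × (1 − 0.101) = 8.7203%.
1 + r = 1.087203 / 1.05300 = 1.032481
After-tax real rate = 1.032481 − 1 → 3.25%.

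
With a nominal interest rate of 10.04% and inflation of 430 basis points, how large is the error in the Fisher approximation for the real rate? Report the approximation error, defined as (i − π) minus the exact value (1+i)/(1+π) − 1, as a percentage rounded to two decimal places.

0.24%

Approximate: r ≈ 10.040% − 4.300% = 5.7400%
Exact: (1 + 0.1004)/(1 + 0.0430) − 1 = 5.5034%
Error = 5.7400% − 5.5034% = 0.2366% → 0.24%.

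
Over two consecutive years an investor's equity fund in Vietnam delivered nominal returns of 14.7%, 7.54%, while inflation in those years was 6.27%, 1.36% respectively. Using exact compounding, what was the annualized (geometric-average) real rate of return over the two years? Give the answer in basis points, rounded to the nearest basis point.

701 basis points

Nominal growth factor = 1.1470 × 1.0754 = 1.23348380
Price-level growth factor = 1.0627 × 1.0136 = 1.07715272
Real growth factor = 1.23348380 / 1.07715272 = 1.14513363
Annualized real rate = 1.14513363^(1/2) − 1 = 7.0109% → 701 basis points.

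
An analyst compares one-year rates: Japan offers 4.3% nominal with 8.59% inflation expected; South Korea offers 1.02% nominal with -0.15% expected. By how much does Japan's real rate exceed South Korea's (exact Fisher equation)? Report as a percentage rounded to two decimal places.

Japan: (1 + 0.0430)/(1 + 0.0859) − 1 = -3.9506%
South Korea: (1 + 0.0102)/(1 − 0.0015) − 1 = 1.1718%
Differential = -3.9506% − 1.1718% = -5.1224% → -5.12%.

-5.12%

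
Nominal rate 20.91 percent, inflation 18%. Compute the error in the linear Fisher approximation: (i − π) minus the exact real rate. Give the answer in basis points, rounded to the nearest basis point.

44 basis points

Approximate: r ≈ 20.910% − 18.000% = 2.9100%
Exact: (1 + 0.2091)/(1 + 0.1800) − 1 = 2.4661%
Error = 2.9100% − 2.4661% = 0.4439% → 44 basis points.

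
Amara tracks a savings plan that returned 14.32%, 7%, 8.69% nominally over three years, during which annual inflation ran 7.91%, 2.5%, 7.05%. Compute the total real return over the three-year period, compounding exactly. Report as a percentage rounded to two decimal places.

Compound the nominal returns: 1.1432 × 1.0700 × 1.0869 = 1.329522.
Compound inflation: 1.0791 × 1.0250 × 1.0705 = 1.184056.
Deflate: 1.329522 / 1.184056 = 1.122854.
Total real return = 1.122854 − 1 → 12.29%.

12.29%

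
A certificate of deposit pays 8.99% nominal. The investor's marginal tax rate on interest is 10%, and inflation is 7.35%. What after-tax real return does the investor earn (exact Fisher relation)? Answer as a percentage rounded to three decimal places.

After-tax nominal return = 8.99% × (1 − 0.1) = 8.0910%.
1 + r = 1.08091 / 1.07350 = 1.006903
After-tax real rate = 1.006903 − 1 → 0.690%.

0.690%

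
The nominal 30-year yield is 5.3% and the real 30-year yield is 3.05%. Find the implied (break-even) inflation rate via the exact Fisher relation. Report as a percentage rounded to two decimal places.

2.18%

(1 + π) = (1 + i)/(1 + r) = 1.05300 / 1.03050 = 1.021834
Break-even inflation = 1.021834 − 1 → 2.18%.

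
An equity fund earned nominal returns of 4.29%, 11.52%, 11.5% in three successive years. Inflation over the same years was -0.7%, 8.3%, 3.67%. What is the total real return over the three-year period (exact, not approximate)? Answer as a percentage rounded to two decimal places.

Nominal growth factor = 1.0429 × 1.1152 × 1.1150 = 1.296792
Price-level growth factor = 0.9930 × 1.0830 × 1.0367 = 1.114887
Real growth factor = 1.296792 / 1.114887 = 1.163160
Total real return = 1.163160 − 1 → 16.32%.

16.32%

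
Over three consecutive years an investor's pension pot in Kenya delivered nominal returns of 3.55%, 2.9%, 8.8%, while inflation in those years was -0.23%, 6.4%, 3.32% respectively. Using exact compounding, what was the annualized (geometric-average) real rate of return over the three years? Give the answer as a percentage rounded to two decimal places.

1.86%

Compound the nominal returns: 1.0355 × 1.0290 × 1.0880 = 1.15929610.
Compound inflation: 0.9977 × 1.0640 × 1.0332 = 1.09679635.
Deflate: 1.15929610 / 1.09679635 = 1.05698391.
Annualized real rate = 1.05698391^(1/3) − 1 = 1.8645% → 1.86%.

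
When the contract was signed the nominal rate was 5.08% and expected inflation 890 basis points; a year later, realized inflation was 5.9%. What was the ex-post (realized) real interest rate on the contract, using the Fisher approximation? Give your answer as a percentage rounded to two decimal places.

Ex-post: 5.08% − 5.9% = -0.820%
So the realized real rate is -0.82%.

-0.82%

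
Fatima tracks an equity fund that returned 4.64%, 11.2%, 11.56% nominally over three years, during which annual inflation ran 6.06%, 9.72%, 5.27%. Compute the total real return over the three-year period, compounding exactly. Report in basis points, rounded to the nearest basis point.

597 basis points

Nominal growth factor = 1.0464 × 1.1120 × 1.1156 = 1.298109
Price-level growth factor = 1.0606 × 1.0972 × 1.0527 = 1.225017
Real growth factor = 1.298109 / 1.225017 = 1.059666
Total real return = 1.059666 − 1 → 597 basis points.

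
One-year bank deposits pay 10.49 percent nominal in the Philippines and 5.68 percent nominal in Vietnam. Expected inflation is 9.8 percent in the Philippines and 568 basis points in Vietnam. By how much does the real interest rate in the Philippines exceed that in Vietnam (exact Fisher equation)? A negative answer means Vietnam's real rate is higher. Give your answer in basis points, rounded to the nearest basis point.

The Philippines: (1 + 0.1049)/(1 + 0.0980) − 1 = 0.6284%
Vietnam: (1 + 0.0568)/(1 + 0.0568) − 1 = 0.0000%
Differential = 0.6284% − 0.0000% = 0.6284% → 63 basis points.

63 basis points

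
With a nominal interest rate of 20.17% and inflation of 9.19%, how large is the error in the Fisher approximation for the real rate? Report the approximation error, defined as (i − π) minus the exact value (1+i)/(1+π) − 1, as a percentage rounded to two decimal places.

Approximate: r ≈ 20.170% − 9.190% = 10.9800%
Exact: (1 + 0.2017)/(1 + 0.0919) − 1 = 10.0559%
Error = 10.9800% − 10.0559% = 0.9241% → 0.92%.

0.92%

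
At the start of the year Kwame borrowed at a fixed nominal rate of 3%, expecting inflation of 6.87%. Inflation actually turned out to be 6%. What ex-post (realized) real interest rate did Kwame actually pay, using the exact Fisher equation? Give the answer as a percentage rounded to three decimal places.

Ex-post: (1 + 0.0300)/(1 + 0.0600) − 1 = -2.8302%
So the realized real rate is -2.830%.

-2.830%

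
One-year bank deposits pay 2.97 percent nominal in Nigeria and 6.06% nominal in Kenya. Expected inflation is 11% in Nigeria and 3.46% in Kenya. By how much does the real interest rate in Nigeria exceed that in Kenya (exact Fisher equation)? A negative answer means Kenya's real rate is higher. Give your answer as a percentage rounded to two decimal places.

Nigeria: (1 + 0.0297)/(1 + 0.1100) − 1 = -7.2342%
Kenya: (1 + 0.0606)/(1 + 0.0346) − 1 = 2.5130%
Differential = -7.2342% − 2.5130% = -9.7473% → -9.75%.

-9.75%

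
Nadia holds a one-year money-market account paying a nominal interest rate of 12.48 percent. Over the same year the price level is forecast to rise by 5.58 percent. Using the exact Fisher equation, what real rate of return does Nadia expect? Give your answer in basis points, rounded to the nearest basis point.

1 + r = 1.12480 / 1.05580 = 1.065353
r = 1.065353 − 1 = 6.5353%, i.e. 654 basis points.

654 basis points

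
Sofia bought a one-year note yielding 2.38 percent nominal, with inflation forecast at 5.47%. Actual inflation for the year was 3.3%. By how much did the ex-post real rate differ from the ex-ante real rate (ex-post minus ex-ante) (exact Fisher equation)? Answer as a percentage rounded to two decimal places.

Ex-ante: (1 + 0.0238)/(1 + 0.0547) − 1 = -2.9297%
Ex-post: (1 + 0.0238)/(1 + 0.0330) − 1 = -0.8906%
Difference (ex-post − ex-ante) = 2.0391% → 2.04%.

2.04%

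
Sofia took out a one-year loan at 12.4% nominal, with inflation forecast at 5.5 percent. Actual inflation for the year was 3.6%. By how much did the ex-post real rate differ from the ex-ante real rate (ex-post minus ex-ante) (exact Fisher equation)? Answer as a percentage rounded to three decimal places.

1.954%

Ex-ante: (1 + 0.1240)/(1 + 0.0550) − 1 = 6.5403%
Ex-post: (1 + 0.1240)/(1 + 0.0360) − 1 = 8.4942%
Difference (ex-post − ex-ante) = 1.9539% → 1.954%.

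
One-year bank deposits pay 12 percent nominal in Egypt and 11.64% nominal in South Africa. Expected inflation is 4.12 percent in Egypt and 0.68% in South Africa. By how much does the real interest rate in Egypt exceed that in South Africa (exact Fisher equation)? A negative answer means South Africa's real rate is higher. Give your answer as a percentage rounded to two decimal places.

Egypt: (1 + 0.1200)/(1 + 0.0412) − 1 = 7.5682%
South Africa: (1 + 0.1164)/(1 + 0.0068) − 1 = 10.8860%
Differential = 7.5682% − 10.8860% = -3.3178% → -3.32%.

-3.32%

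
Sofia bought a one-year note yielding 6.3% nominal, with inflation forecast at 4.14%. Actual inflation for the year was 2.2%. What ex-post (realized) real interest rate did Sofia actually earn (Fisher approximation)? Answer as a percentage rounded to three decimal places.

Ex-post: 6.3% − 2.2% = 4.100%
So the realized real rate is 4.100%.

4.100%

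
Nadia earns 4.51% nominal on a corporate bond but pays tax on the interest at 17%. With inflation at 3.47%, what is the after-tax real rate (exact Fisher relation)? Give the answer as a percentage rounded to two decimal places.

0.26%

After-tax nominal return = 4.51% × (1 − 0.17) = 3.7433%.
1 + r = 1.037433 / 1.03470 = 1.002641
After-tax real rate = 1.002641 − 1 → 0.26%.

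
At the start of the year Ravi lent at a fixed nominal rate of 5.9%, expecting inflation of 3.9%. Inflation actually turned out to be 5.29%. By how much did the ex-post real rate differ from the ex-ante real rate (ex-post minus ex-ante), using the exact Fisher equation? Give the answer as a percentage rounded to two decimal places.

-1.35%

Ex-ante: (1 + 0.0590)/(1 + 0.0390) − 1 = 1.9249%
Ex-post: (1 + 0.0590)/(1 + 0.0529) − 1 = 0.5794%
Difference (ex-post − ex-ante) = -1.3456% → -1.35%.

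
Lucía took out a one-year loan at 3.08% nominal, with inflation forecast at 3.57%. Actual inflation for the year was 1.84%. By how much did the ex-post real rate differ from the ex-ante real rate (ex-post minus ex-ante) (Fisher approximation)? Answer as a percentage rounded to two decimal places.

1.73%

Ex-ante: 3.08% − 3.57% = -0.490%
Ex-post: 3.08% − 1.84% = 1.240%
Difference (ex-post − ex-ante) = 1.7300% → 1.73%.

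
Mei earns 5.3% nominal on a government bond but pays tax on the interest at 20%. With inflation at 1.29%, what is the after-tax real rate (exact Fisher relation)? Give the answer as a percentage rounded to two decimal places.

After-tax nominal return = 5.3% × (1 − 0.2) = 4.2400%.
1 + r = 1.04240 / 1.01290 = 1.029124
After-tax real rate = 1.029124 − 1 → 2.91%.

2.91%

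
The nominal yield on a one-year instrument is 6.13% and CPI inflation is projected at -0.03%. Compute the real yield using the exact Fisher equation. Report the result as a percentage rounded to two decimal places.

6.16%

1 + r = 1.06130 / 0.99970 = 1.061618
r = 1.061618 − 1 = 6.1618%, i.e. 6.16%.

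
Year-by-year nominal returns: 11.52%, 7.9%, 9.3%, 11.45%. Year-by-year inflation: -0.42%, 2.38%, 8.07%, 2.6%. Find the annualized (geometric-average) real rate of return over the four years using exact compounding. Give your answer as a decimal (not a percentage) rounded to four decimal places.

Nominal growth factor = 1.1152 × 1.0790 × 1.0930 × 1.1145 = 1.46579906
Price-level growth factor = 0.9958 × 1.0238 × 1.0807 × 1.0260 = 1.13041981
Real growth factor = 1.46579906 / 1.13041981 = 1.29668558
Annualized real rate = 1.29668558^(1/4) − 1 = 6.7109% → 0.0671.

0.0671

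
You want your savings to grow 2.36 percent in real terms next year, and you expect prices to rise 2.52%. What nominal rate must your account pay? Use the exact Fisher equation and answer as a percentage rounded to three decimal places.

4.939%

(1 + i) = (1 + r)(1 + π) = 1.02360 × 1.02520 = 1.04939472
i = 1.04939472 − 1, so the required nominal rate is 4.939%.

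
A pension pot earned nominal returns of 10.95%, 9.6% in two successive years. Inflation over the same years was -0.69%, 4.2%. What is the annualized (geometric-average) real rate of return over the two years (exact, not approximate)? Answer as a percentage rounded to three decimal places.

8.402%

Compound the nominal returns: 1.1095 × 1.0960 = 1.21601200.
Compound inflation: 0.9931 × 1.0420 = 1.03481020.
Deflate: 1.21601200 / 1.03481020 = 1.17510631.
Annualized real rate = 1.17510631^(1/2) − 1 = 8.4023% → 8.402%.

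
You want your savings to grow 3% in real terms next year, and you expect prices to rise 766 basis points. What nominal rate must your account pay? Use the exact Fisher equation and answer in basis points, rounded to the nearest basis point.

(1 + i) = (1 + r)(1 + π) = 1.03000 × 1.07660 = 1.108898
i = 1.108898 − 1, so the required nominal rate is 1089 basis points.

1089 basis points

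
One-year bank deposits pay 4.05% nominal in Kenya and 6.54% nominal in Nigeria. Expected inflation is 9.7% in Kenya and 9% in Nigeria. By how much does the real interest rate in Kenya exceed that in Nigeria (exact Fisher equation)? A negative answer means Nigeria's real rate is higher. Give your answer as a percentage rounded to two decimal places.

Kenya: (1 + 0.0405)/(1 + 0.0970) − 1 = -5.1504%
Nigeria: (1 + 0.0654)/(1 + 0.0900) − 1 = -2.2569%
Differential = -5.1504% − (-2.2569%) = -2.8935% → -2.89%.

-2.89%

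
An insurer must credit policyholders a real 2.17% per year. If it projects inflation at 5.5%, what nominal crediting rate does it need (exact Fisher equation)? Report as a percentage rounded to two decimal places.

7.79%

(1 + i) = (1 + r)(1 + π) = 1.02170 × 1.05500 = 1.0778935
i = 1.0778935 − 1, so the required nominal rate is 7.79%.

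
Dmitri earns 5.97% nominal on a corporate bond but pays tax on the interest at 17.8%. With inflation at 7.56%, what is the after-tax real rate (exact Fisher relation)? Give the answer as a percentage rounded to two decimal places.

After-tax nominal return = 5.97% × (1 − 0.178) = 4.90734%.
1 + r = 1.0490734 / 1.07560 = 0.975338
After-tax real rate = 0.975338 − 1 → -2.47%.

-2.47%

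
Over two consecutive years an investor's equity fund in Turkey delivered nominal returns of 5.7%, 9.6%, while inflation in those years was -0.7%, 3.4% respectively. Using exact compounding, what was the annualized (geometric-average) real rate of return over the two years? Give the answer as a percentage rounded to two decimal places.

6.22%

Compound the nominal returns: 1.0570 × 1.0960 = 1.15847200.
Compound inflation: 0.9930 × 1.0340 = 1.02676200.
Deflate: 1.15847200 / 1.02676200 = 1.12827705.
Annualized real rate = 1.12827705^(1/2) − 1 = 6.2204% → 6.22%.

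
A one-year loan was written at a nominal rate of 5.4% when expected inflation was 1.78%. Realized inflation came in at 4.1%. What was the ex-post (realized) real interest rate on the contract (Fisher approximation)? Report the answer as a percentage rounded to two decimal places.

Ex-post: 5.4% − 4.1% = 1.300%
So the realized real rate is 1.30%.

1.30%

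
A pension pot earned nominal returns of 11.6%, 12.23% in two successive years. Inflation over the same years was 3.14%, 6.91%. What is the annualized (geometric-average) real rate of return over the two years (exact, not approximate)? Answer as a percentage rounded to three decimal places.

Nominal growth factor = 1.1160 × 1.1223 = 1.25248680
Price-level growth factor = 1.0314 × 1.0691 = 1.10266974
Real growth factor = 1.25248680 / 1.10266974 = 1.13586757
Annualized real rate = 1.13586757^(1/2) − 1 = 6.5771% → 6.577%.

6.577%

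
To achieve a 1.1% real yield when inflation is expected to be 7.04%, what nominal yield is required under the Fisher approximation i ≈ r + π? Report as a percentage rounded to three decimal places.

i ≈ r + π = 1.1% + 7.04% = 8.140%.

8.140%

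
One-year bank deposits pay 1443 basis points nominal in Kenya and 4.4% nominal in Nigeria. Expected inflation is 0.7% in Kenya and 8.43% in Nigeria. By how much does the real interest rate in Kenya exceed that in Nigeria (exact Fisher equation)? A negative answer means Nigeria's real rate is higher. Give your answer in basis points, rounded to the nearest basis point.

1735 basis points

Kenya: (1 + 0.1443)/(1 + 0.0070) − 1 = 13.6346%
Nigeria: (1 + 0.0440)/(1 + 0.0843) − 1 = -3.7167%
Differential = 13.6346% − (-3.7167%) = 17.3512% → 1735 basis points.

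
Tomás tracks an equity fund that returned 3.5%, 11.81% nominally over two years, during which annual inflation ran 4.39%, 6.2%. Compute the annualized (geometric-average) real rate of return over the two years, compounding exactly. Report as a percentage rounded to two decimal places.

2.17%

Compound the nominal returns: 1.0350 × 1.1181 = 1.15723350.
Compound inflation: 1.0439 × 1.0620 = 1.10862180.
Deflate: 1.15723350 / 1.10862180 = 1.04384877.
Annualized real rate = 1.04384877^(1/2) − 1 = 2.1689% → 2.17%.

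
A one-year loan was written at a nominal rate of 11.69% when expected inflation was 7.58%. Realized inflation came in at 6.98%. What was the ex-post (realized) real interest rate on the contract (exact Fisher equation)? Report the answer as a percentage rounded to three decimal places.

Ex-post: (1 + 0.1169)/(1 + 0.0698) − 1 = 4.4027%
So the realized real rate is 4.403%.

4.403%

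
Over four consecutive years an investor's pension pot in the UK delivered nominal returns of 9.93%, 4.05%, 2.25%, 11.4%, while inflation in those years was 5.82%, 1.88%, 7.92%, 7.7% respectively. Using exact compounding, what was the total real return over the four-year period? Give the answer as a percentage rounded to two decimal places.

3.98%

Nominal growth factor = 1.0993 × 1.0405 × 1.0225 × 1.1140 = 1.302887
Price-level growth factor = 1.0582 × 1.0188 × 1.0792 × 1.0770 = 1.253067
Real growth factor = 1.302887 / 1.253067 = 1.039759
Total real return = 1.039759 − 1 → 3.98%.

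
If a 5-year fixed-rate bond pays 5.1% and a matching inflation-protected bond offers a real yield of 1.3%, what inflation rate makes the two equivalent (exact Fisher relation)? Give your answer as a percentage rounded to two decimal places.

3.75%

(1 + π) = (1 + i)/(1 + r) = 1.05100 / 1.01300 = 1.037512
Break-even inflation = 1.037512 − 1 → 3.75%.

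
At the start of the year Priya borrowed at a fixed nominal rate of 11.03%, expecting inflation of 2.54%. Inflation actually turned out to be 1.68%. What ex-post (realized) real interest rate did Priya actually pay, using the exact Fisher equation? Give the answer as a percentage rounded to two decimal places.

Ex-post: (1 + 0.1103)/(1 + 0.0168) − 1 = 9.1955%
So the realized real rate is 9.20%.

9.20%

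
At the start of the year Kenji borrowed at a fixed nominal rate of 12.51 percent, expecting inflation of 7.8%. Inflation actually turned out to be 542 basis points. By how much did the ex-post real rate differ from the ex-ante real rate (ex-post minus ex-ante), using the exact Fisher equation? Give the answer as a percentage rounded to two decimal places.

Ex-ante: (1 + 0.1251)/(1 + 0.0780) − 1 = 4.3692%
Ex-post: (1 + 0.1251)/(1 + 0.0542) − 1 = 6.7255%
Difference (ex-post − ex-ante) = 2.3563% → 2.36%.

2.36%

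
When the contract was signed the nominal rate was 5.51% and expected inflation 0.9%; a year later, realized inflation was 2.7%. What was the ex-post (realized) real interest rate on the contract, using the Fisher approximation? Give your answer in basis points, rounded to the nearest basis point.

Ex-post: 5.51% − 2.7% = 2.810%
So the realized real rate is 281 basis points.

281 basis points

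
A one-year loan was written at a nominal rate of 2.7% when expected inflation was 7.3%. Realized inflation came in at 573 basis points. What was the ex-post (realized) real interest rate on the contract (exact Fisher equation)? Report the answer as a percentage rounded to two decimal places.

Ex-post: (1 + 0.0270)/(1 + 0.0573) − 1 = -2.8658%
So the realized real rate is -2.87%.

-2.87%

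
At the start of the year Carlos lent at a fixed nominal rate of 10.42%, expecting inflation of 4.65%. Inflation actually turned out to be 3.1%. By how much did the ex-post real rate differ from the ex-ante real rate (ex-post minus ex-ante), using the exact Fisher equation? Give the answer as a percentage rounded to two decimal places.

1.59%

Ex-ante: (1 + 0.1042)/(1 + 0.0465) − 1 = 5.5136%
Ex-post: (1 + 0.1042)/(1 + 0.0310) − 1 = 7.0999%
Difference (ex-post − ex-ante) = 1.5863% → 1.59%.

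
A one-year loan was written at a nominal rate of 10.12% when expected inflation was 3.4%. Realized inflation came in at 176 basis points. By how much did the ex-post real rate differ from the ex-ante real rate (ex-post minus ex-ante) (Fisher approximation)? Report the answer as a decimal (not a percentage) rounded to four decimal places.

0.0164

Ex-ante: 10.12% − 3.4% = 6.720%
Ex-post: 10.12% − 1.76% = 8.360%
Difference (ex-post − ex-ante) = 1.6400% → 0.0164.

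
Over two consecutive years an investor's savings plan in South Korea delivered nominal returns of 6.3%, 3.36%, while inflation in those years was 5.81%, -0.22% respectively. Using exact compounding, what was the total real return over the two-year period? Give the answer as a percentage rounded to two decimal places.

Compound the nominal returns: 1.0630 × 1.0336 = 1.098717.
Compound inflation: 1.0581 × 0.9978 = 1.055772.
Deflate: 1.098717 / 1.055772 = 1.040676.
Total real return = 1.040676 − 1 → 4.07%.

4.07%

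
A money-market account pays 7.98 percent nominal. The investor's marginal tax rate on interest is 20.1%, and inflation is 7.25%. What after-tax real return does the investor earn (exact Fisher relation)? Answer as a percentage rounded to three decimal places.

-0.815%

After-tax nominal return = 7.98% × (1 − 0.201) = 6.37602%.
1 + r = 1.0637602 / 1.07250 = 0.991851
After-tax real rate = 0.991851 − 1 → -0.815%.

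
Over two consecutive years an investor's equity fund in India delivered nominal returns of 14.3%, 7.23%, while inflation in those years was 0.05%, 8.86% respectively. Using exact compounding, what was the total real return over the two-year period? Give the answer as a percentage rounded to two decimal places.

12.53%

Compound the nominal returns: 1.1430 × 1.0723 = 1.225639.
Compound inflation: 1.0005 × 1.0886 = 1.089144.
Deflate: 1.225639 / 1.089144 = 1.125323.
Total real return = 1.125323 − 1 → 12.53%.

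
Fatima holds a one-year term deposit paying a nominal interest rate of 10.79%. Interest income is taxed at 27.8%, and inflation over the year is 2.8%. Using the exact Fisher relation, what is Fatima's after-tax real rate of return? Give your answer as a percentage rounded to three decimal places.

4.854%

After-tax nominal return = 10.79% × (1 − 0.278) = 7.79038%.
1 + r = 1.0779038 / 1.02800 = 1.0485446
After-tax real rate = 1.0485446 − 1 → 4.854%.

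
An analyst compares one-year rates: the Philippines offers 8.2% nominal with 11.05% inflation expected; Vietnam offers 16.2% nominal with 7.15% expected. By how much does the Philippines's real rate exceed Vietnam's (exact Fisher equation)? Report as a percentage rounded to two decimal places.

The Philippines: (1 + 0.0820)/(1 + 0.1105) − 1 = -2.5664%
Vietnam: (1 + 0.1620)/(1 + 0.0715) − 1 = 8.4461%
Differential = -2.5664% − 8.4461% = -11.0125% → -11.01%.

-11.01%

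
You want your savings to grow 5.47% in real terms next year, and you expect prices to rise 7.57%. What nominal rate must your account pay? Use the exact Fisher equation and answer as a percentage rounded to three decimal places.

(1 + i) = (1 + r)(1 + π) = 1.05470 × 1.07570 = 1.13454079
i = 1.13454079 − 1, so the required nominal rate is 13.454%.

13.454%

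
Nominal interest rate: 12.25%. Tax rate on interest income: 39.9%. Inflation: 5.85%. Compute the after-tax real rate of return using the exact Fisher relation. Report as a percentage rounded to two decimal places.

1.43%

After-tax nominal return = 12.25% × (1 − 0.399) = 7.36225%.
1 + r = 1.0736225 / 1.05850 = 1.014287
After-tax real rate = 1.014287 − 1 → 1.43%.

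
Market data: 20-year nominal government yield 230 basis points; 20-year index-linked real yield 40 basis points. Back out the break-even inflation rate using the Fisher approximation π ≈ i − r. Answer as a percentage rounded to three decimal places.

1.900%

π ≈ i − r = 2.3% − 0.4% → 1.900%.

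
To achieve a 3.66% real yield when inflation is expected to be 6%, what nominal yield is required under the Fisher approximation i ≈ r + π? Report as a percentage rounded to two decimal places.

i ≈ r + π = 3.66% + 6% = 9.66%.

9.66%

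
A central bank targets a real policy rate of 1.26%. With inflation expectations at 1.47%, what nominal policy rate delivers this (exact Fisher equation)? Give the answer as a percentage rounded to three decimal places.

2.749%

(1 + i) = (1 + r)(1 + π) = 1.01260 × 1.01470 = 1.02748522
i = 1.02748522 − 1, so the required nominal rate is 2.749%.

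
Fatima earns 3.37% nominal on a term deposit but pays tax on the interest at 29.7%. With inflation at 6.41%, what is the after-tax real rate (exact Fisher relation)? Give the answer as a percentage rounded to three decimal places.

After-tax nominal return = 3.37% × (1 − 0.297) = 2.36911%.
1 + r = 1.0236911 / 1.06410 = 0.9620253
After-tax real rate = 0.9620253 − 1 → -3.797%.

-3.797%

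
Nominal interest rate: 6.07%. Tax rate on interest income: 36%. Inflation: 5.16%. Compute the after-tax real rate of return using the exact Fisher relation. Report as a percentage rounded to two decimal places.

-1.21%

After-tax nominal return = 6.07% × (1 − 0.36) = 3.8848%.
1 + r = 1.038848 / 1.05160 = 0.987874
After-tax real rate = 0.987874 − 1 → -1.21%.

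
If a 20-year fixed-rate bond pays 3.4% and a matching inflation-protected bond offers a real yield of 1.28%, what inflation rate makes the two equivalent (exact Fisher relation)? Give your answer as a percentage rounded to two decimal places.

2.09%

(1 + π) = (1 + i)/(1 + r) = 1.03400 / 1.01280 = 1.020932
Break-even inflation = 1.020932 − 1 → 2.09%.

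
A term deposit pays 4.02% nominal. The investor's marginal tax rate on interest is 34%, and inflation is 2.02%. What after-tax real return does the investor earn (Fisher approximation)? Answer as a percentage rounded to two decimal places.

0.63%

After-tax nominal return = 4.02% × (1 − 0.34) = 2.6532%.
r ≈ 2.6532% − 2.02% → 0.63%.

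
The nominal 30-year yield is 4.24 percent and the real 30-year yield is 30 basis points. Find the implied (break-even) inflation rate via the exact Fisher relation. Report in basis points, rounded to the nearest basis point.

393 basis points

(1 + π) = (1 + i)/(1 + r) = 1.04240 / 1.00300 = 1.039282
Break-even inflation = 1.039282 − 1 → 393 basis points.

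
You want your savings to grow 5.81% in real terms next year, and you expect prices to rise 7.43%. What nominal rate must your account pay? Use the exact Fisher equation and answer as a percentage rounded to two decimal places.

(1 + i) = (1 + r)(1 + π) = 1.05810 × 1.07430 = 1.13671683
i = 1.13671683 − 1, so the required nominal rate is 13.67%.

13.67%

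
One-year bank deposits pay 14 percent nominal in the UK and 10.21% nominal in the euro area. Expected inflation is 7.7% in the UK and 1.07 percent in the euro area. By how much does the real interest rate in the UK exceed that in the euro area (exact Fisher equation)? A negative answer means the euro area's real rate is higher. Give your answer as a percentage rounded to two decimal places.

-3.19%

The UK: (1 + 0.1400)/(1 + 0.0770) − 1 = 5.8496%
The euro area: (1 + 0.1021)/(1 + 0.0107) − 1 = 9.0432%
Differential = 5.8496% − 9.0432% = -3.1937% → -3.19%.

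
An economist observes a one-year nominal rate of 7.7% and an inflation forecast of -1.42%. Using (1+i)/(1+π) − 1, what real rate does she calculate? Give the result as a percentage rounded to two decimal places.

9.25%

By the Fisher relation, 1 + r = (1 + i)/(1 + π).
1 + r = 1.07700 / 0.98580 = 1.092514
r = 1.092514 − 1 = 9.2514%, i.e. 9.25%.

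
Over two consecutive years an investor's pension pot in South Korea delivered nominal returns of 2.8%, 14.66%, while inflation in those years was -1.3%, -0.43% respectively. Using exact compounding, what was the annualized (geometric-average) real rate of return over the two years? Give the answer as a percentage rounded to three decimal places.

9.517%

Compound the nominal returns: 1.0280 × 1.1466 = 1.178704800.
Compound inflation: 0.9870 × 0.9957 = 0.982755900.
Deflate: 1.178704800 / 0.982755900 = 1.199387152.
Annualized real rate = 1.199387152^(1/2) − 1 = 9.51654% → 9.517%.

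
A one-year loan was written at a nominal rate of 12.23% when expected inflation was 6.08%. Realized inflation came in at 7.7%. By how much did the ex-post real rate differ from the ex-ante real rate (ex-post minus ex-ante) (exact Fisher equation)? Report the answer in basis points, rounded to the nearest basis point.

Ex-ante: (1 + 0.1223)/(1 + 0.0608) − 1 = 5.7975%
Ex-post: (1 + 0.1223)/(1 + 0.0770) − 1 = 4.2061%
Difference (ex-post − ex-ante) = -1.5914% → -159 basis points.

-159 basis points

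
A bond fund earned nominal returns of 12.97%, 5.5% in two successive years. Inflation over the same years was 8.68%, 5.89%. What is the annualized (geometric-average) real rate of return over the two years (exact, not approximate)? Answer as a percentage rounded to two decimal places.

Compound the nominal returns: 1.1297 × 1.0550 = 1.19183350.
Compound inflation: 1.0868 × 1.0589 = 1.15081252.
Deflate: 1.19183350 / 1.15081252 = 1.03564523.
Annualized real rate = 1.03564523^(1/2) − 1 = 1.7667% → 1.77%.

1.77%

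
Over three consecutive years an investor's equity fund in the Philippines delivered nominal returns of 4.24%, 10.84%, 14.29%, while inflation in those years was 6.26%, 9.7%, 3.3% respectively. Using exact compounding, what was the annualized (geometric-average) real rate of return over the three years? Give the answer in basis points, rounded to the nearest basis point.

312 basis points

Compound the nominal returns: 1.0424 × 1.1084 × 1.1429 = 1.32050227.
Compound inflation: 1.0626 × 1.0970 × 1.0330 = 1.20413938.
Deflate: 1.32050227 / 1.20413938 = 1.09663573.
Annualized real rate = 1.09663573^(1/3) − 1 = 3.1227% → 312 basis points.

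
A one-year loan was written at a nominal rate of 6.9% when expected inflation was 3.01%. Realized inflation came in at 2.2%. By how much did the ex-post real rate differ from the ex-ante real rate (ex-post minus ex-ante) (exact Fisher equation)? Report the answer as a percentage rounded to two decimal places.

0.82%

Ex-ante: (1 + 0.0690)/(1 + 0.0301) − 1 = 3.7763%
Ex-post: (1 + 0.0690)/(1 + 0.0220) − 1 = 4.5988%
Difference (ex-post − ex-ante) = 0.8225% → 0.82%.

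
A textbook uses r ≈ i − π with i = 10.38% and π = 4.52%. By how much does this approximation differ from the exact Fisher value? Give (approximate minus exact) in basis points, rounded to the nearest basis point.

25 basis points

Approximate: r ≈ 10.380% − 4.520% = 5.8600%
Exact: (1 + 0.1038)/(1 + 0.0452) − 1 = 5.6066%
Error = 5.8600% − 5.6066% = 0.2534% → 25 basis points.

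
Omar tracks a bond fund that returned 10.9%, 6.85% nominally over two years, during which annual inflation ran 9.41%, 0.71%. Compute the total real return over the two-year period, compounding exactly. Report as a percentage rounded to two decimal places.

Compound the nominal returns: 1.1090 × 1.0685 = 1.184967.
Compound inflation: 1.0941 × 1.0071 = 1.101868.
Deflate: 1.184967 / 1.101868 = 1.075416.
Total real return = 1.075416 − 1 → 7.54%.

7.54%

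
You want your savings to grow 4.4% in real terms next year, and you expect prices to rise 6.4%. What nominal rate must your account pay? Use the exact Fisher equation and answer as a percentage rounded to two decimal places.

11.08%

(1 + i) = (1 + r)(1 + π) = 1.04400 × 1.06400 = 1.110816
i = 1.110816 − 1, so the required nominal rate is 11.08%.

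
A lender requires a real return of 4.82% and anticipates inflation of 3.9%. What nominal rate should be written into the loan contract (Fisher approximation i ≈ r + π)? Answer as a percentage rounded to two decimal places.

i ≈ r + π = 4.82% + 3.9% = 8.72%.

8.72%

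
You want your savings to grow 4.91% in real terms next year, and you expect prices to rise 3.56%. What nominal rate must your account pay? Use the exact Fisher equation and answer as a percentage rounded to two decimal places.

(1 + i) = (1 + r)(1 + π) = 1.04910 × 1.03560 = 1.08644796
i = 1.08644796 − 1, so the required nominal rate is 8.64%.

8.64%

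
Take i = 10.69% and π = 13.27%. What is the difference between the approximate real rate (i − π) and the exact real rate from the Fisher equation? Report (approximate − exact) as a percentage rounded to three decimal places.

Approximate: r ≈ 10.690% − 13.270% = -2.5800%
Exact: (1 + 0.1069)/(1 + 0.1327) − 1 = -2.2777%
Error = -2.5800% − (-2.2777%) = -0.3023% → -0.302%.

-0.302%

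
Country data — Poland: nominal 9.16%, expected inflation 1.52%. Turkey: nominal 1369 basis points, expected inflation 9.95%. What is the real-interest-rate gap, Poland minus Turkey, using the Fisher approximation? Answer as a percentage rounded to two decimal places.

3.90%

Poland: 9.16% − 1.52% = 7.640%
Turkey: 13.69% − 9.95% = 3.740%
Differential = 3.900% → 3.90%.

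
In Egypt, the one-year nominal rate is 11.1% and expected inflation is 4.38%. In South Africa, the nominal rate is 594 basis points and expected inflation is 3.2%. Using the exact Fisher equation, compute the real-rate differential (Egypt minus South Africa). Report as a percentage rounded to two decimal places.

Egypt: (1 + 0.1110)/(1 + 0.0438) − 1 = 6.4380%
South Africa: (1 + 0.0594)/(1 + 0.0320) − 1 = 2.6550%
Differential = 6.4380% − 2.6550% = 3.7830% → 3.78%.

3.78%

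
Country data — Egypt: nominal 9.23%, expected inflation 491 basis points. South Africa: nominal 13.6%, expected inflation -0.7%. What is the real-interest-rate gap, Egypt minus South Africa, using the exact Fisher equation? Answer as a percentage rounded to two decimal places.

-10.28%

Egypt: (1 + 0.0923)/(1 + 0.0491) − 1 = 4.1178%
South Africa: (1 + 0.1360)/(1 − 0.0070) − 1 = 14.4008%
Differential = 4.1178% − 14.4008% = -10.2830% → -10.28%.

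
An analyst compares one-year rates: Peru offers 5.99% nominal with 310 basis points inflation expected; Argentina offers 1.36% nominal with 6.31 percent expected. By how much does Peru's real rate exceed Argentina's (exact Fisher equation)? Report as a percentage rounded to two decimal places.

Peru: (1 + 0.0599)/(1 + 0.0310) − 1 = 2.8031%
Argentina: (1 + 0.0136)/(1 + 0.0631) − 1 = -4.6562%
Differential = 2.8031% − (-4.6562%) = 7.4593% → 7.46%.

7.46%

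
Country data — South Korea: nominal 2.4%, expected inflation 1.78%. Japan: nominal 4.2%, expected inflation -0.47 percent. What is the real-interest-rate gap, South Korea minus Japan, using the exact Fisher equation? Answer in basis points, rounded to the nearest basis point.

South Korea: (1 + 0.0240)/(1 + 0.0178) − 1 = 0.6092%
Japan: (1 + 0.0420)/(1 − 0.0047) − 1 = 4.6921%
Differential = 0.6092% − 4.6921% = -4.0829% → -408 basis points.

-408 basis points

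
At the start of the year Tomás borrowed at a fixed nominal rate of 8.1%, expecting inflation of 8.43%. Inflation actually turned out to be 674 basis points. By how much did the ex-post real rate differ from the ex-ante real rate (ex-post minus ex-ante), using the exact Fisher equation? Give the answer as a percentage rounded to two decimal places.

Ex-ante: (1 + 0.0810)/(1 + 0.0843) − 1 = -0.3043%
Ex-post: (1 + 0.0810)/(1 + 0.0674) − 1 = 1.2741%
Difference (ex-post − ex-ante) = 1.5785% → 1.58%.

1.58%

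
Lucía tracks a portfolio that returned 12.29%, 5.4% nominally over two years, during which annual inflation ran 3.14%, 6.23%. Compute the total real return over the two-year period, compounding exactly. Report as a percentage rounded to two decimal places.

Compound the nominal returns: 1.1229 × 1.0540 = 1.183537.
Compound inflation: 1.0314 × 1.0623 = 1.095656.
Deflate: 1.183537 / 1.095656 = 1.080208.
Total real return = 1.080208 − 1 → 8.02%.

8.02%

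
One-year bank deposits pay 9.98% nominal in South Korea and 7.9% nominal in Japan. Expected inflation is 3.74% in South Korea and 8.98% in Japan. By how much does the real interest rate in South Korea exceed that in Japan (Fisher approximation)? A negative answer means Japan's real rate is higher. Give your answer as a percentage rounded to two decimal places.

South Korea: 9.98% − 3.74% = 6.240%
Japan: 7.9% − 8.98% = -1.080%
Differential = 7.320% → 7.32%.

7.32%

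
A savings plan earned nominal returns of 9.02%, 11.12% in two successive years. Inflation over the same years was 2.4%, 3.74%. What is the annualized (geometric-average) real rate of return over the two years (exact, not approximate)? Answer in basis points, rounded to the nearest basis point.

679 basis points

Compound the nominal returns: 1.0902 × 1.1112 = 1.21143024.
Compound inflation: 1.0240 × 1.0374 = 1.06229760.
Deflate: 1.21143024 / 1.06229760 = 1.14038687.
Annualized real rate = 1.14038687^(1/2) − 1 = 6.7889% → 679 basis points.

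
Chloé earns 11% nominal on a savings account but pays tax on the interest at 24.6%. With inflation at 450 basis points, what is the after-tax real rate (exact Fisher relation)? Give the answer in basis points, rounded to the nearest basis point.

After-tax nominal return = 11% × (1 − 0.246) = 8.2940%.
1 + r = 1.08294 / 1.04500 = 1.036306
After-tax real rate = 1.036306 − 1 → 363 basis points.

363 basis points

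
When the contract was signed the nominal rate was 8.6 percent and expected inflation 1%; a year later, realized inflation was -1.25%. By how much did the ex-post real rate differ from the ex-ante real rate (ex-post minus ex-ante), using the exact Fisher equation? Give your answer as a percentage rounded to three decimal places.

2.450%

Ex-ante: (1 + 0.0860)/(1 + 0.0100) − 1 = 7.5248%
Ex-post: (1 + 0.0860)/(1 − 0.0125) − 1 = 9.9747%
Difference (ex-post − ex-ante) = 2.4499% → 2.450%.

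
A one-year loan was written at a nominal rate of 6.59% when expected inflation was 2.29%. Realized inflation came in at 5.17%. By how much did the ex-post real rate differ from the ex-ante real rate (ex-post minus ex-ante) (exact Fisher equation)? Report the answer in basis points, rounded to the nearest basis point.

-285 basis points

Ex-ante: (1 + 0.0659)/(1 + 0.0229) − 1 = 4.2037%
Ex-post: (1 + 0.0659)/(1 + 0.0517) − 1 = 1.3502%
Difference (ex-post − ex-ante) = -2.8535% → -285 basis points.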